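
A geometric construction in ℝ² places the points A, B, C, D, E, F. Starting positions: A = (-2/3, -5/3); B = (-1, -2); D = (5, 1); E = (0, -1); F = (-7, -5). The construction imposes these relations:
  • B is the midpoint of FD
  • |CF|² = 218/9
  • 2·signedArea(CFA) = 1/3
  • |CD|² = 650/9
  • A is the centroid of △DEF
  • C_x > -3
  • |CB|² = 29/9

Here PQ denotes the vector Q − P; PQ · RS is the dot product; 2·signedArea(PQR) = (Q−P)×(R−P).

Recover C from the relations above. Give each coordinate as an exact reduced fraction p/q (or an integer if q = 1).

C = (-8/3, -8/3)

1. C_x = -8/3  [line -10/3·x + 19/3·y + 8 = 0 ∩ |CF|² = 218/9]
2. C_y = -8/3  [line -10/3·x + 19/3·y + 8 = 0 ∩ |CF|² = 218/9]
   → C = (-8/3, -8/3)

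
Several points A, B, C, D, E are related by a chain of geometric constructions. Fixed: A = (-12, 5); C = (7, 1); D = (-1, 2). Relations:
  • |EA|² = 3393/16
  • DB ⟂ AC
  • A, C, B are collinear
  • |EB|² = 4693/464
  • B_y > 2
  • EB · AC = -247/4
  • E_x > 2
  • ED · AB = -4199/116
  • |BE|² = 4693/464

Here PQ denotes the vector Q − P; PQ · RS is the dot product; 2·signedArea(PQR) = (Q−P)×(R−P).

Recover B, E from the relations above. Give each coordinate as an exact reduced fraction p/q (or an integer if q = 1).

B = (-25/29, 77/29)
E = (9/4, 2)

1. B_x = -25/29  [A, C, B are collinear ∩ DB ⟂ AC]
2. B_y = 77/29  [A, C, B are collinear ∩ DB ⟂ AC]
   → B = (-25/29, 77/29)
3. E_x = 9/4  [line -323/29·x + 68/29·y + 2363/116 = 0 ∩ |EA|² = 3393/16]
4. E_y = 2  [line -323/29·x + 68/29·y + 2363/116 = 0 ∩ |EA|² = 3393/16]
   → E = (9/4, 2)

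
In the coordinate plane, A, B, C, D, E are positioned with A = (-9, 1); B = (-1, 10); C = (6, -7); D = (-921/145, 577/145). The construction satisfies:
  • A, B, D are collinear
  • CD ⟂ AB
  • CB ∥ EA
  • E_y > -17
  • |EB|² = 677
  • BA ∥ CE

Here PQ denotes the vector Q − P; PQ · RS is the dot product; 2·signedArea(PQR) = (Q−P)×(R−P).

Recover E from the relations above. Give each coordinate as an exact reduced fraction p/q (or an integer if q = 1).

E = (-2, -16)

1. E_x = -2  [CB ∥ EA ∩ BA ∥ CE]
2. E_y = -16  [CB ∥ EA ∩ BA ∥ CE]
   → E = (-2, -16)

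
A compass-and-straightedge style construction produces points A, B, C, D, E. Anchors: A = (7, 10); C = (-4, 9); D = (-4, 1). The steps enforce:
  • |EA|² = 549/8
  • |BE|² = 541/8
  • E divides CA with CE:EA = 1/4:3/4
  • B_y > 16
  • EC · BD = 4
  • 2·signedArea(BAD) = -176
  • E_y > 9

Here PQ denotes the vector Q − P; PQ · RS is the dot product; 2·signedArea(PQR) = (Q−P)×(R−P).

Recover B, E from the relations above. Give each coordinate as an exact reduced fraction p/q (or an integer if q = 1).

1. E_x = -5/4  [E divides CA with CE:EA = 1/4:3/4]
2. E_y = 37/4  [E divides CA with CE:EA = 1/4:3/4]
   → E = (-5/4, 37/4)
3. B_x = -4  [2·signedArea(BAD) = -176 ∩ EC · BD = 4]
4. B_y = 17  [2·signedArea(BAD) = -176 ∩ EC · BD = 4]
   → B = (-4, 17)

B = (-4, 17)
E = (-5/4, 37/4)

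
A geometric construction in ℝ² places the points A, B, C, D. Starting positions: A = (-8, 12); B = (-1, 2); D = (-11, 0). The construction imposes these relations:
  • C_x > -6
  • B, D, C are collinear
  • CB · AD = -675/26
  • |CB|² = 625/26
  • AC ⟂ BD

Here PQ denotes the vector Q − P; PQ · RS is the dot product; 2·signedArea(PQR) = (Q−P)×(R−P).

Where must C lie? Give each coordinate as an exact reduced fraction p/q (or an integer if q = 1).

C = (-151/26, 27/26)

1. C_x = -151/26  [B, D, C are collinear ∩ AC ⟂ BD]
2. C_y = 27/26  [B, D, C are collinear ∩ AC ⟂ BD]
   → C = (-151/26, 27/26)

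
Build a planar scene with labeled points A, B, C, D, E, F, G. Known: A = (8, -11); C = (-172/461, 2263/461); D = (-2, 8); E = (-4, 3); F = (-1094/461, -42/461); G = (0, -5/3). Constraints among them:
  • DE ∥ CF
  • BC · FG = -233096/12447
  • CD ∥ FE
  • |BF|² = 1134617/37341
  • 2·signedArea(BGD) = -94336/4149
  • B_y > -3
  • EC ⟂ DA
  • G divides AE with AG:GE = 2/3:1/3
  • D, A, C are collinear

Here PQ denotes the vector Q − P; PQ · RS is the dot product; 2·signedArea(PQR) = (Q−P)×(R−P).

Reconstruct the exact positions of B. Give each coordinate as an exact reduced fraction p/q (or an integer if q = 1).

1. B_x = 1172/461  [2·signedArea(BGD) = -94336/4149 ∩ BC · FG = -233096/12447]
2. B_y = -10729/4149  [2·signedArea(BGD) = -94336/4149 ∩ BC · FG = -233096/12447]
   → B = (1172/461, -10729/4149)

B = (1172/461, -10729/4149)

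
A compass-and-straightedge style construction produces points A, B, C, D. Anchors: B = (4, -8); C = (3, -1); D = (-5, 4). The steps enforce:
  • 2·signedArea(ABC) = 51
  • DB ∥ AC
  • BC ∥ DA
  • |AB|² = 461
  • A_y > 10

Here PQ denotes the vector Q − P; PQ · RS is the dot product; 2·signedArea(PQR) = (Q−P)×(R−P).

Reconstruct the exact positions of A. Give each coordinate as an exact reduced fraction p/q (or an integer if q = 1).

A = (-6, 11)

1. A_x = -6  [DB ∥ AC ∩ BC ∥ DA]
2. A_y = 11  [DB ∥ AC ∩ BC ∥ DA]
   → A = (-6, 11)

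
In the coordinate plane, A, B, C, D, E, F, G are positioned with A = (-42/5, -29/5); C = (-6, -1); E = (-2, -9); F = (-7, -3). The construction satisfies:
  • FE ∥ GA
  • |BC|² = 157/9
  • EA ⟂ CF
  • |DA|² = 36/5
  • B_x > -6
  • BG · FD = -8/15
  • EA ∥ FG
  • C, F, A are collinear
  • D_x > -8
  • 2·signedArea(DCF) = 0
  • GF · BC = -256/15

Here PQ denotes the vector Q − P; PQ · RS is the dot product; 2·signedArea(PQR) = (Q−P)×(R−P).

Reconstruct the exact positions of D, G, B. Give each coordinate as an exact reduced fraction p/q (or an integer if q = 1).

B = (-27/5, -77/15)
D = (-36/5, -17/5)
G = (-67/5, 1/5)

1. D_x = -36/5  [line 2·x + -1·y + 11 = 0 ∩ |DA|² = 36/5]
2. D_y = -17/5  [line 2·x + -1·y + 11 = 0 ∩ |DA|² = 36/5]
   → D = (-36/5, -17/5)
3. G_x = -67/5  [FE ∥ GA ∩ EA ∥ FG]
4. G_y = 1/5  [FE ∥ GA ∩ EA ∥ FG]
   → G = (-67/5, 1/5)
5. B_x = -27/5  [BG · FD = -8/15 ∩ GF · BC = -256/15]
6. B_y = -77/15  [BG · FD = -8/15 ∩ GF · BC = -256/15]
   → B = (-27/5, -77/15)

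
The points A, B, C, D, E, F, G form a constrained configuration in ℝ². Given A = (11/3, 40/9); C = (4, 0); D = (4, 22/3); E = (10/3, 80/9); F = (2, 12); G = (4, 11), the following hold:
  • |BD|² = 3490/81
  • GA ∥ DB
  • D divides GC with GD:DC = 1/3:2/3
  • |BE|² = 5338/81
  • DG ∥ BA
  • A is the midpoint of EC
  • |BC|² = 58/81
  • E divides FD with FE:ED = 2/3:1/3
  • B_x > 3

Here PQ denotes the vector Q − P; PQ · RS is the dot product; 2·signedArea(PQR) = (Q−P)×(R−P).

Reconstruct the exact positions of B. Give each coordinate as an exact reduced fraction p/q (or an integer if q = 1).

B = (11/3, 7/9)

1. B_x = 11/3  [DG ∥ BA ∩ GA ∥ DB]
2. B_y = 7/9  [DG ∥ BA ∩ GA ∥ DB]
   → B = (11/3, 7/9)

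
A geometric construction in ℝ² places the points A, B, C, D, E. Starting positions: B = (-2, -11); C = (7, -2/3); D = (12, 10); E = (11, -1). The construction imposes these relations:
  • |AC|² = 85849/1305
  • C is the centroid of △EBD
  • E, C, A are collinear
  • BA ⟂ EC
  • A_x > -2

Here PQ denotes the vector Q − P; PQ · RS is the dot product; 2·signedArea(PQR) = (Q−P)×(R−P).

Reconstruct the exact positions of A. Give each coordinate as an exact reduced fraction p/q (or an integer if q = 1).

1. A_x = -157/145  [E, C, A are collinear ∩ BA ⟂ EC]
2. A_y = 1/145  [E, C, A are collinear ∩ BA ⟂ EC]
   → A = (-157/145, 1/145)

A = (-157/145, 1/145)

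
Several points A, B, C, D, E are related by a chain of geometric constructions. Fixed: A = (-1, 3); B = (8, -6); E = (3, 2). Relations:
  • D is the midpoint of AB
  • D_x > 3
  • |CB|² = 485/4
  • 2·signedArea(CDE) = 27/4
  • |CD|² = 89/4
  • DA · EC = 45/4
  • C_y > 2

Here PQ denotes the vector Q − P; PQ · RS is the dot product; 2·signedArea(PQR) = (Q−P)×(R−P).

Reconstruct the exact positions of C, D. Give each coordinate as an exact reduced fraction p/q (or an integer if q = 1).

C = (1, 5/2)
D = (7/2, -3/2)

1. D_x = 7/2  [D is the midpoint of AB]
2. D_y = -3/2  [D is the midpoint of AB]
   → D = (7/2, -3/2)
3. C_x = 1  [2·signedArea(CDE) = 27/4 ∩ DA · EC = 45/4]
4. C_y = 5/2  [2·signedArea(CDE) = 27/4 ∩ DA · EC = 45/4]
   → C = (1, 5/2)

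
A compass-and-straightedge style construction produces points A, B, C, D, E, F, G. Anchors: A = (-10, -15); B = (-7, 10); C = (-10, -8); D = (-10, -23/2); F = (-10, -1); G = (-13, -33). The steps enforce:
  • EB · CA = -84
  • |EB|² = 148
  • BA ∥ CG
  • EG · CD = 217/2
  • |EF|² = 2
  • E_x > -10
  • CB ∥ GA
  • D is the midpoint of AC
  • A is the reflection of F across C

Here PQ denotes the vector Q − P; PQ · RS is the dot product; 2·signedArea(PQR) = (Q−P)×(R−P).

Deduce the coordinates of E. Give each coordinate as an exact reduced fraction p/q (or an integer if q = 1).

E = (-9, -2)

1. E_y = -2  [EG · CD = 217/2]
2. E_x = -9  [|EF|² = 2]
   → E = (-9, -2)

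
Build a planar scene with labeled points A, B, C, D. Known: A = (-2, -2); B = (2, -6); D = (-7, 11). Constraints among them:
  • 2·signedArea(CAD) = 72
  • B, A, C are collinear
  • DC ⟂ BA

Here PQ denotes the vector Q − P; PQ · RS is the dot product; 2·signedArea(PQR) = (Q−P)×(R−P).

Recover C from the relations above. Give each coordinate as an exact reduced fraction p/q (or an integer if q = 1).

1. C_x = -11  [B, A, C are collinear ∩ DC ⟂ BA]
2. C_y = 7  [B, A, C are collinear ∩ DC ⟂ BA]
   → C = (-11, 7)

C = (-11, 7)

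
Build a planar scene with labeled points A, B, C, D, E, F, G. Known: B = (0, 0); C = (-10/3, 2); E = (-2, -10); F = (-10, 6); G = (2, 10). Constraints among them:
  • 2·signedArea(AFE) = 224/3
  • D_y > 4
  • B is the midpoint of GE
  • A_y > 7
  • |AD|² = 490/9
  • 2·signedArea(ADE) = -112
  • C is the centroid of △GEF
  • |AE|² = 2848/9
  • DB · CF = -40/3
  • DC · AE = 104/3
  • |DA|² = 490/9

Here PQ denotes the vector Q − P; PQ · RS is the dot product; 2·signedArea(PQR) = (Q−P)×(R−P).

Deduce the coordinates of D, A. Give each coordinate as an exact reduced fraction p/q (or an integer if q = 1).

1. A_x = -6  [line 16·x + 8·y + 112/3 = 0 ∩ |AE|² = 2848/9]
2. A_y = 22/3  [line 16·x + 8·y + 112/3 = 0 ∩ |AE|² = 2848/9]
   → A = (-6, 22/3)
3. D_x = 1  [DB · CF = -40/3 ∩ DC · AE = 104/3]
4. D_y = 5  [DB · CF = -40/3 ∩ DC · AE = 104/3]
   → D = (1, 5)

A = (-6, 22/3)
D = (1, 5)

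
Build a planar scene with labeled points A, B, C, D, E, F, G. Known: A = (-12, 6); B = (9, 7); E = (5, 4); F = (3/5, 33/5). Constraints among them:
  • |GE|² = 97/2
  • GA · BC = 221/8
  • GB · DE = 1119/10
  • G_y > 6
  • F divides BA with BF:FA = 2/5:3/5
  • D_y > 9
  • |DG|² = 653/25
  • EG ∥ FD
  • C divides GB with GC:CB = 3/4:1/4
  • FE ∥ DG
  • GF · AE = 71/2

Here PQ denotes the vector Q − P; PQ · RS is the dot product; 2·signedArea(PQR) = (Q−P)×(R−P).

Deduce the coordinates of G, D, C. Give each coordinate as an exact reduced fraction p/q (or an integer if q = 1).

1. G_x = -3/2  [line -17·x + 2·y + -77/2 = 0 ∩ |GE|² = 97/2]
2. G_y = 13/2  [line -17·x + 2·y + -77/2 = 0 ∩ |GE|² = 97/2]
   → G = (-3/2, 13/2)
3. D_x = -59/10  [FE ∥ DG ∩ EG ∥ FD]
4. D_y = 91/10  [FE ∥ DG ∩ EG ∥ FD]
   → D = (-59/10, 91/10)
5. C_x = 51/8  [GA · BC = 221/8 ∩ C divides GB with GC:CB = 3/4:1/4]
6. C_y = 55/8  [GA · BC = 221/8 ∩ C divides GB with GC:CB = 3/4:1/4]
   → C = (51/8, 55/8)

C = (51/8, 55/8)
D = (-59/10, 91/10)
G = (-3/2, 13/2)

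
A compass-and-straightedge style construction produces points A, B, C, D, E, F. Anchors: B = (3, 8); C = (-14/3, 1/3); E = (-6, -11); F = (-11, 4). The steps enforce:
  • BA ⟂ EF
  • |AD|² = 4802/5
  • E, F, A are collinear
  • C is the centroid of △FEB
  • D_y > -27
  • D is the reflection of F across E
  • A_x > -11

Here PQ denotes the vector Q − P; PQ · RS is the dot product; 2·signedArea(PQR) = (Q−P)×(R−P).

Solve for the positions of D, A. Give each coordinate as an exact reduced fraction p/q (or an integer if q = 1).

1. D_x = -1  [D is the reflection of F across E]
2. D_y = -26  [D is the reflection of F across E]
   → D = (-1, -26)
3. A_x = -54/5  [E, F, A are collinear ∩ BA ⟂ EF]
4. A_y = 17/5  [E, F, A are collinear ∩ BA ⟂ EF]
   → A = (-54/5, 17/5)

A = (-54/5, 17/5)
D = (-1, -26)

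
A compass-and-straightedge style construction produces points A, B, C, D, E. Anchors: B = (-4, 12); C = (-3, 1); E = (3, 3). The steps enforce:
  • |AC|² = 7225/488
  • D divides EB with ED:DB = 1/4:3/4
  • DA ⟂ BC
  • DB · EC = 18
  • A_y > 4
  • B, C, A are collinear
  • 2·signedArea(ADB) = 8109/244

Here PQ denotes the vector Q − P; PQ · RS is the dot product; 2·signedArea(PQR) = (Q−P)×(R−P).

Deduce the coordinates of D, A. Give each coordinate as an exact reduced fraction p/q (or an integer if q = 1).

A = (-817/244, 1179/244)
D = (5/4, 21/4)

1. D_x = 5/4  [D divides EB with ED:DB = 1/4:3/4]
2. D_y = 21/4  [D divides EB with ED:DB = 1/4:3/4]
   → D = (5/4, 21/4)
3. A_x = -817/244  [B, C, A are collinear ∩ DA ⟂ BC]
4. A_y = 1179/244  [B, C, A are collinear ∩ DA ⟂ BC]
   → A = (-817/244, 1179/244)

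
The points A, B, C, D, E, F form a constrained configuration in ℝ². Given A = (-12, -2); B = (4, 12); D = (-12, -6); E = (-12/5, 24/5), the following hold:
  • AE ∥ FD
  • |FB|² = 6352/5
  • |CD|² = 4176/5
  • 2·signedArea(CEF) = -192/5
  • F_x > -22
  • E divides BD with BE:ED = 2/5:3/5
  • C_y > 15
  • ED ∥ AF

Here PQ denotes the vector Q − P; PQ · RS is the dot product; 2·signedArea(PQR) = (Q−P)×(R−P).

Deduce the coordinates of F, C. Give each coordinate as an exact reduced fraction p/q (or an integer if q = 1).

1. F_x = -108/5  [AE ∥ FD ∩ ED ∥ AF]
2. F_y = -64/5  [AE ∥ FD ∩ ED ∥ AF]
   → F = (-108/5, -64/5)
3. C_x = 36/5  [line 88/5·x + -96/5·y + 864/5 = 0 ∩ |CD|² = 4176/5]
4. C_y = 78/5  [line 88/5·x + -96/5·y + 864/5 = 0 ∩ |CD|² = 4176/5]
   → C = (36/5, 78/5)

C = (36/5, 78/5)
F = (-108/5, -64/5)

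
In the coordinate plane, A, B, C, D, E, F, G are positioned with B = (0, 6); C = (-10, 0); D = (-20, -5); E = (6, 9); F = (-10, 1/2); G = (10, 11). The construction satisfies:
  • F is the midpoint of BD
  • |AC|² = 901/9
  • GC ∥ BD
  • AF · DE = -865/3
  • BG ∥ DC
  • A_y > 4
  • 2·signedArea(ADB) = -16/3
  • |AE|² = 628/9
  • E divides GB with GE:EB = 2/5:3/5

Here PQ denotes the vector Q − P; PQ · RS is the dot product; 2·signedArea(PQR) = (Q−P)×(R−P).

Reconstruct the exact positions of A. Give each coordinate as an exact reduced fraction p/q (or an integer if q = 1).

1. A_x = -4/3  [2·signedArea(ADB) = -16/3 ∩ AF · DE = -865/3]
2. A_y = 5  [2·signedArea(ADB) = -16/3 ∩ AF · DE = -865/3]
   → A = (-4/3, 5)

A = (-4/3, 5)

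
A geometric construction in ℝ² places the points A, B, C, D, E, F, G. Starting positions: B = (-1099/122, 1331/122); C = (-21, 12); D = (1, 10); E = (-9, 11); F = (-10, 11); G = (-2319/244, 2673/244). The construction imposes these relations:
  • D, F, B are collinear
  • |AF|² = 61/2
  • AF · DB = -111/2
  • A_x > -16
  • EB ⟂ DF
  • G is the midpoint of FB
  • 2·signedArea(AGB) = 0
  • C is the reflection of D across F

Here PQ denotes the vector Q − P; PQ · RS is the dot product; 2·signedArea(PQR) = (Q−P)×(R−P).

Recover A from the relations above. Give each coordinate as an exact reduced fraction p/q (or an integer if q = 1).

A = (-31/2, 23/2)

1. A_x = -31/2  [2·signedArea(AGB) = 0 ∩ AF · DB = -111/2]
2. A_y = 23/2  [2·signedArea(AGB) = 0 ∩ AF · DB = -111/2]
   → A = (-31/2, 23/2)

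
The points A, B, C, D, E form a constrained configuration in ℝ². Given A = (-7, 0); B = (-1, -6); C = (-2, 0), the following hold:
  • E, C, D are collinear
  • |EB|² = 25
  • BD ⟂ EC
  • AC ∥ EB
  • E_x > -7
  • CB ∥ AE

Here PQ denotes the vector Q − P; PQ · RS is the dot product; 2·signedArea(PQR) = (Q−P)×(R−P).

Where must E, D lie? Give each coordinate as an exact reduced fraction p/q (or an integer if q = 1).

1. E_x = -6  [AC ∥ EB ∩ CB ∥ AE]
2. E_y = -6  [AC ∥ EB ∩ CB ∥ AE]
   → E = (-6, -6)
3. D_x = -58/13  [E, C, D are collinear ∩ BD ⟂ EC]
4. D_y = -48/13  [E, C, D are collinear ∩ BD ⟂ EC]
   → D = (-58/13, -48/13)

D = (-58/13, -48/13)
E = (-6, -6)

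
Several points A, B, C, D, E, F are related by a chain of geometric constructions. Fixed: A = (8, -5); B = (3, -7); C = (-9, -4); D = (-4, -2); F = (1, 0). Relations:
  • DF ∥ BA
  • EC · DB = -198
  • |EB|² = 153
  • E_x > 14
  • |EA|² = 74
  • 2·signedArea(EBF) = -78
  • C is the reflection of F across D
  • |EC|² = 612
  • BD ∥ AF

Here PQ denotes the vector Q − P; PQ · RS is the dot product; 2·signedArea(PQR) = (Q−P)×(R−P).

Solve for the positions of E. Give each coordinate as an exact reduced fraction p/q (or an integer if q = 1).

1. E_x = 15  [2·signedArea(EBF) = -78 ∩ EC · DB = -198]
2. E_y = -10  [2·signedArea(EBF) = -78 ∩ EC · DB = -198]
   → E = (15, -10)

E = (15, -10)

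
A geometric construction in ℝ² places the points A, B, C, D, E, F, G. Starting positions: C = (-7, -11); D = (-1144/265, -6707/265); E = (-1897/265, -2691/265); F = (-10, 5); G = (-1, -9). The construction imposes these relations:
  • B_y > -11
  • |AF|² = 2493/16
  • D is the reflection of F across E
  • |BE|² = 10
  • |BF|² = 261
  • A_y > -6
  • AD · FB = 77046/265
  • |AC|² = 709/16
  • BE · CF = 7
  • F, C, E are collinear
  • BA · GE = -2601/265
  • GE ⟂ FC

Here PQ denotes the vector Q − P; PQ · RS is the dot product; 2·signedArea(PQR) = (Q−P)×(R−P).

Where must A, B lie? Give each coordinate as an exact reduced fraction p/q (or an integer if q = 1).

A = (-13/4, -11/2)
B = (-4, -10)

1. B_x = -4  [line 3·x + -16·y + -148 = 0 ∩ |BF|² = 261]
2. B_y = -10  [line 3·x + -16·y + -148 = 0 ∩ |BF|² = 261]
   → B = (-4, -10)
3. A_x = -13/4  [AD · FB = 77046/265 ∩ BA · GE = -2601/265]
4. A_y = -11/2  [AD · FB = 77046/265 ∩ BA · GE = -2601/265]
   → A = (-13/4, -11/2)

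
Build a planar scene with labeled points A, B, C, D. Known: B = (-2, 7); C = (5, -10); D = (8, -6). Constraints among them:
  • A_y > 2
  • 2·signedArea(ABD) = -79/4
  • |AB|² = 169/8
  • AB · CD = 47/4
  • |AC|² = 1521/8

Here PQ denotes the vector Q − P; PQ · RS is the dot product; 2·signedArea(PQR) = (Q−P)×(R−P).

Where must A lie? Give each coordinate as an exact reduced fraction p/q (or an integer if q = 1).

1. A_x = -1/4  [2·signedArea(ABD) = -79/4 ∩ AB · CD = 47/4]
2. A_y = 11/4  [2·signedArea(ABD) = -79/4 ∩ AB · CD = 47/4]
   → A = (-1/4, 11/4)

A = (-1/4, 11/4)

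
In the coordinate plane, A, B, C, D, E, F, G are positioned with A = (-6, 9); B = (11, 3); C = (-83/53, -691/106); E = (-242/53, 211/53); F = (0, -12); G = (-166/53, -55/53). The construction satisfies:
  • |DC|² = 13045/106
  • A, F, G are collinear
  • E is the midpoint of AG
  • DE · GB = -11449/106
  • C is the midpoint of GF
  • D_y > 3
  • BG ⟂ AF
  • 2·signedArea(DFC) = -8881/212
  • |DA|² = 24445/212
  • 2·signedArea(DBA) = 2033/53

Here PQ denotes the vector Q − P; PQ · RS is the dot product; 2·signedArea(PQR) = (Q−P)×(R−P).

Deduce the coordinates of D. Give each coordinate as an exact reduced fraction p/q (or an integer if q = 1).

D = (341/106, 185/53)

1. D_x = 341/106  [2·signedArea(DFC) = -8881/212 ∩ 2·signedArea(DBA) = 2033/53]
2. D_y = 185/53  [2·signedArea(DFC) = -8881/212 ∩ 2·signedArea(DBA) = 2033/53]
   → D = (341/106, 185/53)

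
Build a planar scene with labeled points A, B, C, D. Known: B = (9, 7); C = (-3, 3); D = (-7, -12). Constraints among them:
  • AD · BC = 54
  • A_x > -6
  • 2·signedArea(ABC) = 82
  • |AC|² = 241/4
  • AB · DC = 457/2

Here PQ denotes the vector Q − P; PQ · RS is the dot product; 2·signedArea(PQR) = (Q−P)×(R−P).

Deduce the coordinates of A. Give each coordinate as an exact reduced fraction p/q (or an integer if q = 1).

A = (-5, -9/2)

1. A_x = -5  [AB · DC = 457/2 ∩ 2·signedArea(ABC) = 82]
2. A_y = -9/2  [AB · DC = 457/2 ∩ 2·signedArea(ABC) = 82]
   → A = (-5, -9/2)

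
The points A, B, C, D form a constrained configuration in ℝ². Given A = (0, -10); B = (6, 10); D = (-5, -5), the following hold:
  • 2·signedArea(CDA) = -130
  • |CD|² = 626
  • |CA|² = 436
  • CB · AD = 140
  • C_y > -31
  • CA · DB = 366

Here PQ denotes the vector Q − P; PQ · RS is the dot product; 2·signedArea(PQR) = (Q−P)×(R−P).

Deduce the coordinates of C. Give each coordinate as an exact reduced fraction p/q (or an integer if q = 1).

C = (-6, -30)

1. C_x = -6  [CB · AD = 140 ∩ 2·signedArea(CDA) = -130]
2. C_y = -30  [CB · AD = 140 ∩ 2·signedArea(CDA) = -130]
   → C = (-6, -30)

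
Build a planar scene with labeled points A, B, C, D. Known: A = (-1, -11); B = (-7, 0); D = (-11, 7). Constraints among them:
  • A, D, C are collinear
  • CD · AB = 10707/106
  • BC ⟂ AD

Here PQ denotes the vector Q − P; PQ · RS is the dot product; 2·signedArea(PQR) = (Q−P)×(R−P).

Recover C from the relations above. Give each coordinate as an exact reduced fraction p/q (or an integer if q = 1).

1. C_x = -751/106  [A, D, C are collinear ∩ BC ⟂ AD]
2. C_y = -5/106  [A, D, C are collinear ∩ BC ⟂ AD]
   → C = (-751/106, -5/106)

C = (-751/106, -5/106)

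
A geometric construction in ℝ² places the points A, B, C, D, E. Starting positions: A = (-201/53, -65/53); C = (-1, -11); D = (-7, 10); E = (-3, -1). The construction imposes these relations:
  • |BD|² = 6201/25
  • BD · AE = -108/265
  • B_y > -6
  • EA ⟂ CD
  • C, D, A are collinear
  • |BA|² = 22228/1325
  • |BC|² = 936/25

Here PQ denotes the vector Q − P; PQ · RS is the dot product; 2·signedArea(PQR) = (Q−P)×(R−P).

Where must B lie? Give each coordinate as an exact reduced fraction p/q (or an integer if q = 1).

1. B_x = -11/5  [line -42/53·x + -12/53·y + -762/265 = 0 ∩ |BC|² = 936/25]
2. B_y = -5  [line -42/53·x + -12/53·y + -762/265 = 0 ∩ |BC|² = 936/25]
   → B = (-11/5, -5)

B = (-11/5, -5)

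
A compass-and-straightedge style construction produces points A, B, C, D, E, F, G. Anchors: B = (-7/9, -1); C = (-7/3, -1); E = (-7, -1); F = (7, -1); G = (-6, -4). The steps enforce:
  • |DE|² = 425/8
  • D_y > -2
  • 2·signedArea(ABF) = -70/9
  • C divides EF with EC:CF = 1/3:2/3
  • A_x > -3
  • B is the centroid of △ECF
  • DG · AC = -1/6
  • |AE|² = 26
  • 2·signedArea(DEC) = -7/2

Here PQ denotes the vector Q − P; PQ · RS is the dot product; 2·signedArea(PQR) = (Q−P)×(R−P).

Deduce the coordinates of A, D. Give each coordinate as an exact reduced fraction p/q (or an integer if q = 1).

A = (-2, -2)
D = (1/4, -7/4)

1. A_y = -2  [2·signedArea(ABF) = -70/9]
2. A_x = -2  [|AE|² = 26]
   → A = (-2, -2)
3. D_x = 1/4  [DG · AC = -1/6 ∩ 2·signedArea(DEC) = -7/2]
4. D_y = -7/4  [DG · AC = -1/6 ∩ 2·signedArea(DEC) = -7/2]
   → D = (1/4, -7/4)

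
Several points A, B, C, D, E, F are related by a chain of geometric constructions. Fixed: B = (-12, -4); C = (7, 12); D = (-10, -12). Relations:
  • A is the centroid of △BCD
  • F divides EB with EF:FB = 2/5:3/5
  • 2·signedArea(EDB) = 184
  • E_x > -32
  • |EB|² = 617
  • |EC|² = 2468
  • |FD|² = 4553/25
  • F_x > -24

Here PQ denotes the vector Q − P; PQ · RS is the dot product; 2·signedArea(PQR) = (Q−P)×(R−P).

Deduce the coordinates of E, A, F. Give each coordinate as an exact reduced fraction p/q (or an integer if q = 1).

1. E_x = -31  [line -8·x + -2·y + -288 = 0 ∩ |EB|² = 617]
2. E_y = -20  [line -8·x + -2·y + -288 = 0 ∩ |EB|² = 617]
   → E = (-31, -20)
3. A_x = -5  [A is the centroid of △BCD]
4. A_y = -4/3  [A is the centroid of △BCD]
   → A = (-5, -4/3)
5. F_x = -117/5  [F divides EB with EF:FB = 2/5:3/5]
6. F_y = -68/5  [F divides EB with EF:FB = 2/5:3/5]
   → F = (-117/5, -68/5)

A = (-5, -4/3)
E = (-31, -20)
F = (-117/5, -68/5)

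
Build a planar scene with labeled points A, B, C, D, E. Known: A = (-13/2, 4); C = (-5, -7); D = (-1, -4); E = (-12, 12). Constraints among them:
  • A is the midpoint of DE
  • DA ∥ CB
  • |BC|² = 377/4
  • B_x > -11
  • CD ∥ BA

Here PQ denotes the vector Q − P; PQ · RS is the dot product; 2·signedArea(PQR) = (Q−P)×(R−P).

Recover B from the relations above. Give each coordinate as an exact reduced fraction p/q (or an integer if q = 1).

1. B_x = -21/2  [CD ∥ BA ∩ DA ∥ CB]
2. B_y = 1  [CD ∥ BA ∩ DA ∥ CB]
   → B = (-21/2, 1)

B = (-21/2, 1)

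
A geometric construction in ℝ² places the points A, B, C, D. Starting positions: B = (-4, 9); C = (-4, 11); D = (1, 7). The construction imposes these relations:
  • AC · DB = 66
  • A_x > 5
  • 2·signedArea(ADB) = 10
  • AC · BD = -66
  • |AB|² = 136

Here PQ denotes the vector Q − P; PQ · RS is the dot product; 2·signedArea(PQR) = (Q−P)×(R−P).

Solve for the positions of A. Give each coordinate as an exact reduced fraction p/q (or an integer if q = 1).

1. A_x = 6  [AC · DB = 66 ∩ 2·signedArea(ADB) = 10]
2. A_y = 3  [AC · DB = 66 ∩ 2·signedArea(ADB) = 10]
   → A = (6, 3)

A = (6, 3)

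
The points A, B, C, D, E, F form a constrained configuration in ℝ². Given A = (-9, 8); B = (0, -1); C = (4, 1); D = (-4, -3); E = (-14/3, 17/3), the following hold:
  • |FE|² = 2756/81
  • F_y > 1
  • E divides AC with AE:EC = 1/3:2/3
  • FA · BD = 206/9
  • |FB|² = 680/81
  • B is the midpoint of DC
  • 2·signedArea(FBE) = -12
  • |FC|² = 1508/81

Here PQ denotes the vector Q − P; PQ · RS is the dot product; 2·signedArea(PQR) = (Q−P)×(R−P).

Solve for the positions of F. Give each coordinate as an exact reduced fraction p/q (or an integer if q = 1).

1. F_x = -2/9  [2·signedArea(FBE) = -12 ∩ FA · BD = 206/9]
2. F_y = 17/9  [2·signedArea(FBE) = -12 ∩ FA · BD = 206/9]
   → F = (-2/9, 17/9)

F = (-2/9, 17/9)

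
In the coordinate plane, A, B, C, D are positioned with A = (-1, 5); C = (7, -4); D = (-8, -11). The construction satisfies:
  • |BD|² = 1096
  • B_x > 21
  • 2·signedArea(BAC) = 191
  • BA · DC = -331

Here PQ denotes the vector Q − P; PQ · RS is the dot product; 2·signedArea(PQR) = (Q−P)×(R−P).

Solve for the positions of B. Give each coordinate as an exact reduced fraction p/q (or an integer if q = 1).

1. B_x = 22  [2·signedArea(BAC) = 191 ∩ BA · DC = -331]
2. B_y = 3  [2·signedArea(BAC) = 191 ∩ BA · DC = -331]
   → B = (22, 3)

B = (22, 3)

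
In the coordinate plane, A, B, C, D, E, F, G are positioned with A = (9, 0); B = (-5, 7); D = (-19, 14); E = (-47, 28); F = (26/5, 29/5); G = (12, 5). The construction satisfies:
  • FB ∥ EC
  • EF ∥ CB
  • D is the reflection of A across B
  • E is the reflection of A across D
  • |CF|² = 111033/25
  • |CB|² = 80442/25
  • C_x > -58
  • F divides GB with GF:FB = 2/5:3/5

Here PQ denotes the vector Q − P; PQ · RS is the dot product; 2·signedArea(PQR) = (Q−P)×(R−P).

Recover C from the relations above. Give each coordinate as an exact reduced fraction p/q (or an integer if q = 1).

1. C_x = -286/5  [EF ∥ CB ∩ FB ∥ EC]
2. C_y = 146/5  [EF ∥ CB ∩ FB ∥ EC]
   → C = (-286/5, 146/5)

C = (-286/5, 146/5)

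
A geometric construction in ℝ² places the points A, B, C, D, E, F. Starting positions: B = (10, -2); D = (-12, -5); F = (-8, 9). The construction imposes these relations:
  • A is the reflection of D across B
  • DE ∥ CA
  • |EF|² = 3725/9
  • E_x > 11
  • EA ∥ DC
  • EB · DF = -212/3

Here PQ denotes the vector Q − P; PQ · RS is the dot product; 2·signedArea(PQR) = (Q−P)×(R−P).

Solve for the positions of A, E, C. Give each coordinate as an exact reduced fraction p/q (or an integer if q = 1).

1. A_x = 32  [A is the reflection of D across B]
2. A_y = 1  [A is the reflection of D across B]
   → A = (32, 1)
3. E_x = 34/3  [line -4·x + -14·y + 248/3 = 0 ∩ |EF|² = 3725/9]
4. E_y = 8/3  [line -4·x + -14·y + 248/3 = 0 ∩ |EF|² = 3725/9]
   → E = (34/3, 8/3)
5. C_x = 26/3  [DE ∥ CA ∩ EA ∥ DC]
6. C_y = -20/3  [DE ∥ CA ∩ EA ∥ DC]
   → C = (26/3, -20/3)

A = (32, 1)
C = (26/3, -20/3)
E = (34/3, 8/3)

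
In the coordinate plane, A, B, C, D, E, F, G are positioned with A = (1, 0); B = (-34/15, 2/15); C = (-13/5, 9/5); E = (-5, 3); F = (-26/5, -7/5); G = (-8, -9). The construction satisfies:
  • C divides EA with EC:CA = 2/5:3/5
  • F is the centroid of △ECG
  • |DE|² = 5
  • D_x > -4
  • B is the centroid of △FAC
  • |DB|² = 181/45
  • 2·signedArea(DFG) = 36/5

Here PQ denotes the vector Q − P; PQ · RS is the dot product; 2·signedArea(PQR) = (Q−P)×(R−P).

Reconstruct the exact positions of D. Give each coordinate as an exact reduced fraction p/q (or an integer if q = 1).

D = (-3, 2)

1. D_x = -3  [line 38/5·x + -14/5·y + 142/5 = 0 ∩ |DB|² = 181/45]
2. D_y = 2  [line 38/5·x + -14/5·y + 142/5 = 0 ∩ |DB|² = 181/45]
   → D = (-3, 2)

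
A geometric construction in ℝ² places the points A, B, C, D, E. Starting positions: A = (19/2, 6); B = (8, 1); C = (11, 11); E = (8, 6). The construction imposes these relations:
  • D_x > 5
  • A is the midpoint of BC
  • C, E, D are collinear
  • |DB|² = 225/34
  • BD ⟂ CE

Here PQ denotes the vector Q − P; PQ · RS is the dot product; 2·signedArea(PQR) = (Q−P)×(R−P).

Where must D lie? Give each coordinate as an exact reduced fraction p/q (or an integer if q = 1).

D = (197/34, 79/34)

1. D_x = 197/34  [C, E, D are collinear ∩ BD ⟂ CE]
2. D_y = 79/34  [C, E, D are collinear ∩ BD ⟂ CE]
   → D = (197/34, 79/34)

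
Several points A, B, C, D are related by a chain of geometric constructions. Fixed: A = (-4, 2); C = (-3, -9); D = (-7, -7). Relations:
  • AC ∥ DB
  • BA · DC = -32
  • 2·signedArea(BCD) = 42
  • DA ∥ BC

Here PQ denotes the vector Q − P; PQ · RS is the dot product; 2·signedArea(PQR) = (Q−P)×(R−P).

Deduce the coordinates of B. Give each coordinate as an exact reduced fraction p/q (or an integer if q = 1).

1. B_x = -6  [DA ∥ BC ∩ AC ∥ DB]
2. B_y = -18  [DA ∥ BC ∩ AC ∥ DB]
   → B = (-6, -18)

B = (-6, -18)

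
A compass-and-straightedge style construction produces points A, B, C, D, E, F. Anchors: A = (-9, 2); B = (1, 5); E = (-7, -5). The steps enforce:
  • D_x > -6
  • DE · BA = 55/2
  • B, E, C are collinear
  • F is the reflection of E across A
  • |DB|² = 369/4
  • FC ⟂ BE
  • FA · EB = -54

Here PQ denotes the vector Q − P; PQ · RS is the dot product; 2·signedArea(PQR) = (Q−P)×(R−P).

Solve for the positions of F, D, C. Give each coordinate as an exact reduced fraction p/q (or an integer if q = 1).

C = (-71/41, 65/41)
D = (-5, -5/2)
F = (-11, 9)

1. F_x = -11  [F is the reflection of E across A]
2. F_y = 9  [F is the reflection of E across A]
   → F = (-11, 9)
3. D_x = -5  [line 10·x + 3·y + 115/2 = 0 ∩ |DB|² = 369/4]
4. D_y = -5/2  [line 10·x + 3·y + 115/2 = 0 ∩ |DB|² = 369/4]
   → D = (-5, -5/2)
5. C_x = -71/41  [B, E, C are collinear ∩ FC ⟂ BE]
6. C_y = 65/41  [B, E, C are collinear ∩ FC ⟂ BE]
   → C = (-71/41, 65/41)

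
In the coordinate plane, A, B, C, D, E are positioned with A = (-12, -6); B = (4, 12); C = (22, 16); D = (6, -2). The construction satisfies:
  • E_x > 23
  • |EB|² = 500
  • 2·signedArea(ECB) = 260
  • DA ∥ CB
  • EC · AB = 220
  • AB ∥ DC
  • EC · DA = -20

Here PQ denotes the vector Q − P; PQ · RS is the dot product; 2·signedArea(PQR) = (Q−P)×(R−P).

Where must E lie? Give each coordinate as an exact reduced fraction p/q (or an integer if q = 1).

1. E_x = 24  [EC · DA = -20 ∩ 2·signedArea(ECB) = 260]
2. E_y = 2  [EC · DA = -20 ∩ 2·signedArea(ECB) = 260]
   → E = (24, 2)

E = (24, 2)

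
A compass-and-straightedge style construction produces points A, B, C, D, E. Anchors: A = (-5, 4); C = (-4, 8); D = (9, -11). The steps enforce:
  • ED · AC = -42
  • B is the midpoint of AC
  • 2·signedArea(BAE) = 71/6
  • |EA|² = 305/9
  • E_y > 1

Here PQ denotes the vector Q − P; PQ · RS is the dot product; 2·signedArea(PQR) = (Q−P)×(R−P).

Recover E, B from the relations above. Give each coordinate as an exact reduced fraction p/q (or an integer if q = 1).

B = (-9/2, 6)
E = (1/3, 5/3)

1. B_x = -9/2  [B is the midpoint of AC]
2. B_y = 6  [B is the midpoint of AC]
   → B = (-9/2, 6)
3. E_x = 1/3  [ED · AC = -42 ∩ 2·signedArea(BAE) = 71/6]
4. E_y = 5/3  [ED · AC = -42 ∩ 2·signedArea(BAE) = 71/6]
   → E = (1/3, 5/3)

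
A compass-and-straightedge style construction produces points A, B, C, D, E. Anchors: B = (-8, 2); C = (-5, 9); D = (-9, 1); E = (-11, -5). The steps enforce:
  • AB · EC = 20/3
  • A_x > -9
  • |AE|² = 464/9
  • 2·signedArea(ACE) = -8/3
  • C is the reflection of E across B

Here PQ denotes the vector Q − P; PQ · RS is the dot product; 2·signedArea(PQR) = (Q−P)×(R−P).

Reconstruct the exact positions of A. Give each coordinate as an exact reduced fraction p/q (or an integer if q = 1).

1. A_x = -25/3  [2·signedArea(ACE) = -8/3 ∩ AB · EC = 20/3]
2. A_y = 5/3  [2·signedArea(ACE) = -8/3 ∩ AB · EC = 20/3]
   → A = (-25/3, 5/3)

A = (-25/3, 5/3)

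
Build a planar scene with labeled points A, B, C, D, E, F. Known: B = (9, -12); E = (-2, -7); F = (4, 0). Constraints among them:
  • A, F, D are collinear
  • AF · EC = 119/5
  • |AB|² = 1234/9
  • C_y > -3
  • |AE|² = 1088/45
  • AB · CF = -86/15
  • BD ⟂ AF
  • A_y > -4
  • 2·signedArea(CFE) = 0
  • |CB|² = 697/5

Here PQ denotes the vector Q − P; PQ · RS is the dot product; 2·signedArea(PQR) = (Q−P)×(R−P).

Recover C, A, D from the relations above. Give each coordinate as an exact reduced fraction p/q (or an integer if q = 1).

A = (6/5, -49/15)
C = (8/5, -14/5)
D = (16/85, -378/85)

1. C_x = 8/5  [line 7·x + -6·y + -28 = 0 ∩ |CB|² = 697/5]
2. C_y = -14/5  [line 7·x + -6·y + -28 = 0 ∩ |CB|² = 697/5]
   → C = (8/5, -14/5)
3. A_x = 6/5  [line -18/5·x + -21/5·y + -47/5 = 0 ∩ |AE|² = 1088/45]
4. A_y = -49/15  [line -18/5·x + -21/5·y + -47/5 = 0 ∩ |AE|² = 1088/45]
   → A = (6/5, -49/15)
5. D_x = 16/85  [A, F, D are collinear ∩ BD ⟂ AF]
6. D_y = -378/85  [A, F, D are collinear ∩ BD ⟂ AF]
   → D = (16/85, -378/85)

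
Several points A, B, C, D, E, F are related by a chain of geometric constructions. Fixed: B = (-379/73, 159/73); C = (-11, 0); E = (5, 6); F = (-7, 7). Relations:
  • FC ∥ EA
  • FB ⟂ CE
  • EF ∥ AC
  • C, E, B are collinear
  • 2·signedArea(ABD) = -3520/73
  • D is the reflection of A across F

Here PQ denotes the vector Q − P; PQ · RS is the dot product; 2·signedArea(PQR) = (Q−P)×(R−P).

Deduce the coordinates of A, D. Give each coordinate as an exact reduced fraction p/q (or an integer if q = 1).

A = (1, -1)
D = (-15, 15)

1. A_x = 1  [EF ∥ AC ∩ FC ∥ EA]
2. A_y = -1  [EF ∥ AC ∩ FC ∥ EA]
   → A = (1, -1)
3. D_x = -15  [D is the reflection of A across F]
4. D_y = 15  [D is the reflection of A across F]
   → D = (-15, 15)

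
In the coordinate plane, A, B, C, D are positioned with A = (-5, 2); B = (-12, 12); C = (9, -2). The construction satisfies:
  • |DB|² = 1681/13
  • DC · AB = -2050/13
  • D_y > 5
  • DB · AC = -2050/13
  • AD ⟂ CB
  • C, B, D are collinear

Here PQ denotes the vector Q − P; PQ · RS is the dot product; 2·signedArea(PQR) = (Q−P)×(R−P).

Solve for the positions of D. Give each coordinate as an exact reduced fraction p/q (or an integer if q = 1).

D = (-33/13, 74/13)

1. D_x = -33/13  [C, B, D are collinear ∩ AD ⟂ CB]
2. D_y = 74/13  [C, B, D are collinear ∩ AD ⟂ CB]
   → D = (-33/13, 74/13)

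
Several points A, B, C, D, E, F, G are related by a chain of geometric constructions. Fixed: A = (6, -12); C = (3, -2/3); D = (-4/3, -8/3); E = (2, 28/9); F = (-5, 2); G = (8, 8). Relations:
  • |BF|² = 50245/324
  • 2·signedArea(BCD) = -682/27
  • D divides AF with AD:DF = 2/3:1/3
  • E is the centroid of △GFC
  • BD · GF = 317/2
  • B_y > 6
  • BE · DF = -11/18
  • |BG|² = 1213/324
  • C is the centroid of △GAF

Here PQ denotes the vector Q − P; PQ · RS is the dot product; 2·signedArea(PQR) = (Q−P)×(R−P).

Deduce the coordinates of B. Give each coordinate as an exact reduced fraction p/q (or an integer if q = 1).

B = (13/2, 61/9)

1. B_x = 13/2  [BD · GF = 317/2 ∩ 2·signedArea(BCD) = -682/27]
2. B_y = 61/9  [BD · GF = 317/2 ∩ 2·signedArea(BCD) = -682/27]
   → B = (13/2, 61/9)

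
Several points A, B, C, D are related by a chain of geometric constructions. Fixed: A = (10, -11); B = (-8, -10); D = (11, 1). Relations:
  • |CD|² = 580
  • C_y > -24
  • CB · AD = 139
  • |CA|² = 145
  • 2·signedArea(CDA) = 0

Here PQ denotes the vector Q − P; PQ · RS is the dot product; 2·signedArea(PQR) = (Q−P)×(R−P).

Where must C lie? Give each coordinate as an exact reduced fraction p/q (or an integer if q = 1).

1. C_x = 9  [2·signedArea(CDA) = 0 ∩ CB · AD = 139]
2. C_y = -23  [2·signedArea(CDA) = 0 ∩ CB · AD = 139]
   → C = (9, -23)

C = (9, -23)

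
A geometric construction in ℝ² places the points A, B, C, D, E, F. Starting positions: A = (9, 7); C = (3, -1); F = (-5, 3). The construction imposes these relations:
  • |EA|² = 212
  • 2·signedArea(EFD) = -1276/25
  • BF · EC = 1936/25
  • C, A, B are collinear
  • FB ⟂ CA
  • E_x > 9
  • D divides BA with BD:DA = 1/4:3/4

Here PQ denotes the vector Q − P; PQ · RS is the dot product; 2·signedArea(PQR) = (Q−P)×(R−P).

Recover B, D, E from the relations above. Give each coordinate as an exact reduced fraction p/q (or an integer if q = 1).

1. B_x = 51/25  [C, A, B are collinear ∩ FB ⟂ CA]
2. B_y = -57/25  [C, A, B are collinear ∩ FB ⟂ CA]
   → B = (51/25, -57/25)
3. D_x = 189/50  [D divides BA with BD:DA = 1/4:3/4]
4. D_y = 1/25  [D divides BA with BD:DA = 1/4:3/4]
   → D = (189/50, 1/25)
5. E_x = 227/25  [2·signedArea(EFD) = -1276/25 ∩ BF · EC = 1936/25]
6. E_y = -189/25  [2·signedArea(EFD) = -1276/25 ∩ BF · EC = 1936/25]
   → E = (227/25, -189/25)

B = (51/25, -57/25)
D = (189/50, 1/25)
E = (227/25, -189/25)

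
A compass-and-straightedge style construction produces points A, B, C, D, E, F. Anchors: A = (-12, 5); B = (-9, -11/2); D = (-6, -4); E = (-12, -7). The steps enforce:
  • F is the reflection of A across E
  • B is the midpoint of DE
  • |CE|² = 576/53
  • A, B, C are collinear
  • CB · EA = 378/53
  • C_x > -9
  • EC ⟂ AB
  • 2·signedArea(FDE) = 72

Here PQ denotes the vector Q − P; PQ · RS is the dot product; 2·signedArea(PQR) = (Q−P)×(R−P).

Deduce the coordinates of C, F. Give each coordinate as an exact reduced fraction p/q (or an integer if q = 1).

C = (-468/53, -323/53)
F = (-12, -19)

1. C_x = -468/53  [A, B, C are collinear ∩ EC ⟂ AB]
2. C_y = -323/53  [A, B, C are collinear ∩ EC ⟂ AB]
   → C = (-468/53, -323/53)
3. F_x = -12  [F is the reflection of A across E]
4. F_y = -19  [F is the reflection of A across E]
   → F = (-12, -19)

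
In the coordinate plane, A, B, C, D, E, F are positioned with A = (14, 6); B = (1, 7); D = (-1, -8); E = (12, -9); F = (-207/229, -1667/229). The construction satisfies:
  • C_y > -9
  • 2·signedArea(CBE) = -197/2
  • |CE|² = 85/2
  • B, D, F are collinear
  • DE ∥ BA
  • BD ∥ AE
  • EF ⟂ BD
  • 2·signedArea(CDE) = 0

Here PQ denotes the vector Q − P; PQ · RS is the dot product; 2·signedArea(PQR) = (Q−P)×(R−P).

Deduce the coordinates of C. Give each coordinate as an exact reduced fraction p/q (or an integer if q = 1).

C = (11/2, -17/2)

1. C_x = 11/2  [2·signedArea(CDE) = 0 ∩ 2·signedArea(CBE) = -197/2]
2. C_y = -17/2  [2·signedArea(CDE) = 0 ∩ 2·signedArea(CBE) = -197/2]
   → C = (11/2, -17/2)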